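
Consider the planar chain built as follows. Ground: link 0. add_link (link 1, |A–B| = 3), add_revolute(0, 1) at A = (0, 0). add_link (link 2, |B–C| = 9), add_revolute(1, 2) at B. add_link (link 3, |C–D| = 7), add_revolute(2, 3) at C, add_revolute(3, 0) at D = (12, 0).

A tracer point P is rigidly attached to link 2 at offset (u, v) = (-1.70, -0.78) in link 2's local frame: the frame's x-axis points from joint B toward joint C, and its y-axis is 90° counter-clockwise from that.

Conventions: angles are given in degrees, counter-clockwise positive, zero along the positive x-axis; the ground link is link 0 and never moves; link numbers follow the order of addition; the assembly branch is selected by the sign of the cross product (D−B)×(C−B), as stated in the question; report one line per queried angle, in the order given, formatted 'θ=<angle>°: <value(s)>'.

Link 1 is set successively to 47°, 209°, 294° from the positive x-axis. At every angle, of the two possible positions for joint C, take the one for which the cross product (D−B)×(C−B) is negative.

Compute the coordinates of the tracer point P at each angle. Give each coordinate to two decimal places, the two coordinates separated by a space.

A=(0,0), D=(12.00,0)
θ=47°: B = A + 3.00·(cos47°, sin47°) = (2.0460, 2.1941)
θ=47°: |BD| = 10.1929
θ=47°: circle(B,9.00) ∩ circle(D,7.00): a=6.6662, h=6.0466
θ=47°:   candidates: C₊=(9.8575,6.6641) cross=61.633; C₋=(7.2544,-5.1458) cross=-61.633
θ=47°:   branch - wants cross < 0 → take C=(7.2544,-5.1458) (cross=-61.633)
θ=47°: ex = (C−B)/|BC| = (0.5787,-0.8155); ey = (0.8155,0.5787)
θ=47°: P = B + -1.70·ex + -0.78·ey = (0.4261,3.1291)
θ=209°: B = A + 3.00·(cos209°, sin209°) = (-2.6239, -1.4544)
θ=209°: |BD| = 14.6960
θ=209°: circle(B,9.00) ∩ circle(D,7.00): a=8.4367, h=3.1339
θ=209°:   candidates: C₊=(5.4613,2.4991) cross=46.056; C₋=(6.0816,-3.7380) cross=-46.056
θ=209°:   branch - wants cross < 0 → take C=(6.0816,-3.7380) (cross=-46.056)
θ=209°: ex = (C−B)/|BC| = (0.9673,-0.2537); ey = (0.2537,0.9673)
θ=209°: P = B + -1.70·ex + -0.78·ey = (-4.4661,-1.7776)
θ=294°: B = A + 3.00·(cos294°, sin294°) = (1.2202, -2.7406)
θ=294°: |BD| = 11.1227
θ=294°: circle(B,9.00) ∩ circle(D,7.00): a=6.9999, h=5.6570
θ=294°:   candidates: C₊=(6.6104,4.4667) cross=62.922; C₋=(9.3981,-6.4985) cross=-62.922
θ=294°:   branch - wants cross < 0 → take C=(9.3981,-6.4985) (cross=-62.922)
θ=294°: ex = (C−B)/|BC| = (0.9087,-0.4175); ey = (0.4175,0.9087)
θ=294°: P = B + -1.70·ex + -0.78·ey = (-0.6502,-2.7396)

θ=47°: 0.43 3.13
θ=209°: -4.47 -1.78
θ=294°: -0.65 -2.74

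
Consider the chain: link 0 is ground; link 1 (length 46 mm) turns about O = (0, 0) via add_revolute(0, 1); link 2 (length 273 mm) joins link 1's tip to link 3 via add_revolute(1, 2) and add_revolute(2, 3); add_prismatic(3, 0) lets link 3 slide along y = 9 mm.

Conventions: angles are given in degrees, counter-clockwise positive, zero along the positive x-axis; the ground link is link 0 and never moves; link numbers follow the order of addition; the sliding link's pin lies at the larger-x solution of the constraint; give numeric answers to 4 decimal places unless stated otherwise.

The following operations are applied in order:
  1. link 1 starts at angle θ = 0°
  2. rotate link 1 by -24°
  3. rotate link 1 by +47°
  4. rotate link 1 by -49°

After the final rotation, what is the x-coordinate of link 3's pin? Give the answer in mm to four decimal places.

geometry: r = 46 mm, L = 273 mm, e = 9 mm; θ starts at 0°
rotate link 1 by -24°: θ ← 0° -24° = -24°
rotate link 1 by +47°: θ ← -24° +47° = 23°
rotate link 1 by -49°: θ ← 23° -49° = -26°
crank pin P = (r cos θ, r sin θ) = (41.344526, -20.165073)
h = r sin θ − e = -20.165073 − 9 = -29.165073
x = r cos θ + √(L² − h²) = 41.344526 + 271.437651 = 312.782177

312.7822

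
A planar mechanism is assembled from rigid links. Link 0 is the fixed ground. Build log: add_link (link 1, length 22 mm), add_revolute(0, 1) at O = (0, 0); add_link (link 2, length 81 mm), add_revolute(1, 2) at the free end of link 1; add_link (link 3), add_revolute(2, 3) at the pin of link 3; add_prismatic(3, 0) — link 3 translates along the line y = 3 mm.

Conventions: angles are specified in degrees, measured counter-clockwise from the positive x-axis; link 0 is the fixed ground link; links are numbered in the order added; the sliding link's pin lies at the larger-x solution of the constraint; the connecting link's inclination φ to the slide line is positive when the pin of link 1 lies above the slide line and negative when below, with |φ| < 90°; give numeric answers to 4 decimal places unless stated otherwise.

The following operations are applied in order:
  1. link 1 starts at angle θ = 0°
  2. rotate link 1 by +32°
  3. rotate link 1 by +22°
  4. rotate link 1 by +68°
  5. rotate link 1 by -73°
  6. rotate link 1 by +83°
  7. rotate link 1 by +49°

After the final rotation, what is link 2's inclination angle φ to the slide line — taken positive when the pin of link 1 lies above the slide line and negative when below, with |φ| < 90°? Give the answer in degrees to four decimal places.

geometry: r = 22 mm, L = 81 mm, e = 3 mm; θ starts at 0°
rotate link 1 by +32°: θ ← 0° +32° = 32°
rotate link 1 by +22°: θ ← 32° +22° = 54°
rotate link 1 by +68°: θ ← 54° +68° = 122°
rotate link 1 by -73°: θ ← 122° -73° = 49°
rotate link 1 by +83°: θ ← 49° +83° = 132°
rotate link 1 by +49°: θ ← 132° +49° = 181°
h = r sin θ − e = -0.383953 − 3 = -3.383953
sin φ = h / L = -3.383953 / 81 = -0.04177720
φ = arcsin(-0.04177720) = -2.394354°

-2.3944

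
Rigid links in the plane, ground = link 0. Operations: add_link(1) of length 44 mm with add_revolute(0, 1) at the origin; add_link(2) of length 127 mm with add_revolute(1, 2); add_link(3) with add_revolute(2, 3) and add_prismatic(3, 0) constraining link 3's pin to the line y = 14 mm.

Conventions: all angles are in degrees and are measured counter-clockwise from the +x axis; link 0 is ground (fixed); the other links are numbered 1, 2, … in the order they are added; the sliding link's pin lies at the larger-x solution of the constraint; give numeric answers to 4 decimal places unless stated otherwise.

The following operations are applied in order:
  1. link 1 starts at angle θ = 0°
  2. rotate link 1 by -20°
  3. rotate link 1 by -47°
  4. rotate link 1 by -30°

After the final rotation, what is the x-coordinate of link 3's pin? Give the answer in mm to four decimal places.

geometry: r = 44 mm, L = 127 mm, e = 14 mm; θ starts at 0°
rotate link 1 by -20°: θ ← 0° -20° = -20°
rotate link 1 by -47°: θ ← -20° -47° = -67°
rotate link 1 by -30°: θ ← -67° -30° = -97°
crank pin P = (r cos θ, r sin θ) = (-5.362251, -43.672031)
h = r sin θ − e = -43.672031 − 14 = -57.672031
x = r cos θ + √(L² − h²) = -5.362251 + 113.150064 = 107.787812

107.7878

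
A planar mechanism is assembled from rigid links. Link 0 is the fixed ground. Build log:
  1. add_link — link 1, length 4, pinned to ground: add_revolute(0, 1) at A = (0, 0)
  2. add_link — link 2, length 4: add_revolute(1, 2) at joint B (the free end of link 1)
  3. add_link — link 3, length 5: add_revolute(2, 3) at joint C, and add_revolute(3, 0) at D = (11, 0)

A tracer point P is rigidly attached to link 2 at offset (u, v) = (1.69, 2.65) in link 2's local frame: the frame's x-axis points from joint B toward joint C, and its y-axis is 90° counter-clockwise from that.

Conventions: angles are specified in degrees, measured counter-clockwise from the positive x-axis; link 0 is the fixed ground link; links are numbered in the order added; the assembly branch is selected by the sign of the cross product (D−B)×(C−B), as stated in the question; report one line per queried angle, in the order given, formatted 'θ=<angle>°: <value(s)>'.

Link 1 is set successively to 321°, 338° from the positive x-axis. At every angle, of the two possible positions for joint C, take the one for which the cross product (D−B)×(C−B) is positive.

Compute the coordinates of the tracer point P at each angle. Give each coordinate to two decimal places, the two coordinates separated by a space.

A=(0,0), D=(11.00,0)
θ=321°: B = A + 4.00·(cos321°, sin321°) = (3.1086, -2.5173)
θ=321°: |BD| = 8.2832
θ=321°: circle(B,4.00) ∩ circle(D,5.00): a=3.5983, h=1.7470
θ=321°:   candidates: C₊=(6.0058,0.2406) cross=14.471; C₋=(7.0676,-3.0881) cross=-14.471
θ=321°:   branch + wants cross > 0 → take C=(6.0058,0.2406) (cross=14.471)
θ=321°: ex = (C−B)/|BC| = (0.7243,0.6895); ey = (-0.6895,0.7243)
θ=321°: P = B + 1.69·ex + 2.65·ey = (2.5055,0.5673)
θ=338°: B = A + 4.00·(cos338°, sin338°) = (3.7087, -1.4984)
θ=338°: |BD| = 7.4436
θ=338°: circle(B,4.00) ∩ circle(D,5.00): a=3.1173, h=2.5065
θ=338°:   candidates: C₊=(6.2576,1.5843) cross=18.658; C₋=(7.2668,-3.3261) cross=-18.658
θ=338°:   branch + wants cross > 0 → take C=(6.2576,1.5843) (cross=18.658)
θ=338°: ex = (C−B)/|BC| = (0.6372,0.7707); ey = (-0.7707,0.6372)
θ=338°: P = B + 1.69·ex + 2.65·ey = (2.7433,1.4927)

θ=321°: 2.51 0.57
θ=338°: 2.74 1.49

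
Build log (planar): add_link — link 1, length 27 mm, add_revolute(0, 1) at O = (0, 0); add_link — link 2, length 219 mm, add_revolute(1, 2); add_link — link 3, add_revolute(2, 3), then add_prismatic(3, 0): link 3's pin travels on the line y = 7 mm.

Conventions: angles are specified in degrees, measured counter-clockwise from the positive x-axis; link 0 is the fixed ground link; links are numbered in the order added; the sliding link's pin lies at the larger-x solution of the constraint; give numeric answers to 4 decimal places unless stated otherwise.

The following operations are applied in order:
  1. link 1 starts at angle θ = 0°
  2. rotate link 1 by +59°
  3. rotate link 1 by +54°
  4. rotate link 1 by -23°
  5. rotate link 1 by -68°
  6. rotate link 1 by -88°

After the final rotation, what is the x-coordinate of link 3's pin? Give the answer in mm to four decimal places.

geometry: r = 27 mm, L = 219 mm, e = 7 mm; θ starts at 0°
rotate link 1 by +59°: θ ← 0° +59° = 59°
rotate link 1 by +54°: θ ← 59° +54° = 113°
rotate link 1 by -23°: θ ← 113° -23° = 90°
rotate link 1 by -68°: θ ← 90° -68° = 22°
rotate link 1 by -88°: θ ← 22° -88° = -66°
crank pin P = (r cos θ, r sin θ) = (10.981889, -24.665727)
h = r sin θ − e = -24.665727 − 7 = -31.665727
x = r cos θ + √(L² − h²) = 10.981889 + 216.698596 = 227.680486

227.6805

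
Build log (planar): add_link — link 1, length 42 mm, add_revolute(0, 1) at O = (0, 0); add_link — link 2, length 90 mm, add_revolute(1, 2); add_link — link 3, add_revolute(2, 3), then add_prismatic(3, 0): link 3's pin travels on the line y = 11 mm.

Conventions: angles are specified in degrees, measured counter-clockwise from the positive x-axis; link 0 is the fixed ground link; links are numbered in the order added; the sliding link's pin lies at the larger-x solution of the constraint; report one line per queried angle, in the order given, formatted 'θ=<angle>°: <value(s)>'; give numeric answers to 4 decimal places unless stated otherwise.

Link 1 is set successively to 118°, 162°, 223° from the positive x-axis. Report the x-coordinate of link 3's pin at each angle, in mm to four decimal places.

geometry: r = 42 mm, L = 90 mm, e = 11 mm
θ=118°: crank pin P = (r cos θ, r sin θ) = (-19.717806, 37.083799)
θ=118°: h = r sin θ − e = 37.083799 − 11 = 26.083799
θ=118°: x = r cos θ + √(L² − h²) = -19.717806 + 86.137306 = 66.419500
θ=162°: crank pin P = (r cos θ, r sin θ) = (-39.944374, 12.978714)
θ=162°: h = r sin θ − e = 12.978714 − 11 = 1.978714
θ=162°: x = r cos θ + √(L² − h²) = -39.944374 + 89.978246 = 50.033872
θ=223°: crank pin P = (r cos θ, r sin θ) = (-30.716855, -28.643931)
θ=223°: h = r sin θ − e = -28.643931 − 11 = -39.643931
θ=223°: x = r cos θ + √(L² − h²) = -30.716855 + 80.798259 = 50.081404

θ=118°: 66.4195
θ=162°: 50.0339
θ=223°: 50.0814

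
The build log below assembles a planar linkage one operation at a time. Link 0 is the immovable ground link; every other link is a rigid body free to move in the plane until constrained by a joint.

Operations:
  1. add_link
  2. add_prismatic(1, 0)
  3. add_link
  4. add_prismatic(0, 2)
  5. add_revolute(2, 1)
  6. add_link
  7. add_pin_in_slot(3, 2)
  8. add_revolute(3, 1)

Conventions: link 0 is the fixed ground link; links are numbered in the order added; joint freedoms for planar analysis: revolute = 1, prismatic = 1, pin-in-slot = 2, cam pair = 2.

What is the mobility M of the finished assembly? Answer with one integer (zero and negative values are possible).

(L,J1,J2)=(1,0,0); link0 fixed
link1: (2,0,0)
P 1-0 [J1]: (2,1,0)
link2: (3,1,0)
P 0-2 [J1]: (3,2,0)
R 2-1 [J1]: (3,3,0)
link3: (4,3,0)
PS 3-2 [J2]: (4,3,1)
R 3-1 [J1]: (4,4,1)
Grübler: 3·3 − 2·4 − 1 = 0

M = 0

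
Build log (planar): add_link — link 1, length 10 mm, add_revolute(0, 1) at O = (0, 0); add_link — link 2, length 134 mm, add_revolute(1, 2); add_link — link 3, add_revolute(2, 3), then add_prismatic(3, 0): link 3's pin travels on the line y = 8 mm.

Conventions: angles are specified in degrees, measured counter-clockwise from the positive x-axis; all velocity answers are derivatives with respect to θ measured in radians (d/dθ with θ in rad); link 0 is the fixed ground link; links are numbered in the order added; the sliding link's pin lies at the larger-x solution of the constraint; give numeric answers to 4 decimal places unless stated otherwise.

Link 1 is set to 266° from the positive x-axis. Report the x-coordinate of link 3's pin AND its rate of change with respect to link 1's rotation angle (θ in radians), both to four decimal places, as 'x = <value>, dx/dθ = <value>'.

geometry: r = 10 mm, L = 134 mm, e = 8 mm
crank pin P = (r cos θ, r sin θ) = (-0.697565, -9.975641)
h = r sin θ − e = -9.975641 − 8 = -17.975641
x = r cos θ + √(L² − h²) = -0.697565 + 132.788841 = 132.091276
dx/dθ = −r sin θ − h·r cos θ/√(L² − h²) (θ in radians; h = -17.975641) = 9.881211

x = 132.0913, dx/dθ = 9.8812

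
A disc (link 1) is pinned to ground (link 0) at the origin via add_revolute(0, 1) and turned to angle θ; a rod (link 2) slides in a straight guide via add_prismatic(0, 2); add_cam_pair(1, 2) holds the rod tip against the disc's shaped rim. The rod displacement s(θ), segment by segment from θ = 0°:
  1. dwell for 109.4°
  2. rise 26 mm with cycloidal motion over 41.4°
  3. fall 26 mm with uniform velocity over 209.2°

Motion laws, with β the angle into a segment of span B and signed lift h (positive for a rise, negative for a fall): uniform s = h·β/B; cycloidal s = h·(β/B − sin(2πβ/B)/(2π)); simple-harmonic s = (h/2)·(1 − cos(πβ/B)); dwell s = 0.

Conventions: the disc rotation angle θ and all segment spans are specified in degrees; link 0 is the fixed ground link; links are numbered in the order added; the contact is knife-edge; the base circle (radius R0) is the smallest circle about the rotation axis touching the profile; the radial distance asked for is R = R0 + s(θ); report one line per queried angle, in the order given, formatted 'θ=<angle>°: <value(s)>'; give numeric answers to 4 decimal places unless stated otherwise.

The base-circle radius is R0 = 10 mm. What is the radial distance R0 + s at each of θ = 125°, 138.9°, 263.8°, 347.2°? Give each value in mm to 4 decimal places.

segment 1 (0° to 109.4°, dwell): s unchanged at 0.0000
θ = 125° falls in segment 2 (109.4° to 150.8°, cycloidal, h = 26): β = 125 − 109.4 = 15.6°, B = 41.4°; Δs = 26·(0.3768 − sin(2π·0.3768)/(2π)) = 6.9046; s = 0.0000 + 6.9046 = 6.9046
θ = 138.9° falls in segment 2 (109.4° to 150.8°, cycloidal, h = 26): β = 138.9 − 109.4 = 29.5°, B = 41.4°; Δs = 26·(0.7126 − sin(2π·0.7126)/(2π)) = 22.5506; s = 0.0000 + 22.5506 = 22.5506
segment 2 (109.4° to 150.8°, cycloidal, h = 26) is passed completely: s = 0.0000 + (26) = 26.0000
θ = 263.8° falls in segment 3 (150.8° to 360°, uniform, h = -26): β = 263.8 − 150.8 = 113°, B = 209.2°; Δs = -26·113/209.2 = -14.0440; s = 26.0000 − 14.0440 = 11.9560
θ = 347.2° falls in segment 3 (150.8° to 360°, uniform, h = -26): β = 347.2 − 150.8 = 196.4°, B = 209.2°; Δs = -26·196.4/209.2 = -24.4092; s = 26.0000 − 24.4092 = 1.5908
θ=125°: R = R0 + s = 10 + 6.9046 = 16.9046
θ=138.9°: R = R0 + s = 10 + 22.5506 = 32.5506
θ=263.8°: R = R0 + s = 10 + 11.9560 = 21.9560
θ=347.2°: R = R0 + s = 10 + 1.5908 = 11.5908

θ=125°: 16.9046
θ=138.9°: 32.5506
θ=263.8°: 21.9560
θ=347.2°: 11.5908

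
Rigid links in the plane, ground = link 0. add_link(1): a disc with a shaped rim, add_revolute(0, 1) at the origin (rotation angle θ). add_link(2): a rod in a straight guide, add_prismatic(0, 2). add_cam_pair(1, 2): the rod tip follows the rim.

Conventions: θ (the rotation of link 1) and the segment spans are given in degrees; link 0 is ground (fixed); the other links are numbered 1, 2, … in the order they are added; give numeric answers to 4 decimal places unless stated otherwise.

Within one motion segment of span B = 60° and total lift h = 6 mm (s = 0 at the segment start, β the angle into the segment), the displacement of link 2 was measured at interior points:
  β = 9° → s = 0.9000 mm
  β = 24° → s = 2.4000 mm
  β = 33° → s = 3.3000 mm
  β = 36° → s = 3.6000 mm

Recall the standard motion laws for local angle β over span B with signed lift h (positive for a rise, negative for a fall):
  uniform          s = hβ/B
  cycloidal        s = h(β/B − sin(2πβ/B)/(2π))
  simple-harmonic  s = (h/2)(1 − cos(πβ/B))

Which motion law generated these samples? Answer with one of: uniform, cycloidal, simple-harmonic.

candidates at β/B = r: uniform s = h·r (linear in β); cycloidal s = h·(r − sin(2πr)/(2π)); simple-harmonic s = (h/2)(1 − cos(πr))
β=9°: printed 0.9000 | uniform 0.9000, cycloidal 0.1274, simple-harmonic 0.3270
β=24°: printed 2.4000 | uniform 2.4000, cycloidal 1.8387, simple-harmonic 2.0729
β=33°: printed 3.3000 | uniform 3.3000, cycloidal 3.5951, simple-harmonic 3.4693
β=36°: printed 3.6000 | uniform 3.6000, cycloidal 4.1613, simple-harmonic 3.9271
only one law matches every sample → uniform

uniform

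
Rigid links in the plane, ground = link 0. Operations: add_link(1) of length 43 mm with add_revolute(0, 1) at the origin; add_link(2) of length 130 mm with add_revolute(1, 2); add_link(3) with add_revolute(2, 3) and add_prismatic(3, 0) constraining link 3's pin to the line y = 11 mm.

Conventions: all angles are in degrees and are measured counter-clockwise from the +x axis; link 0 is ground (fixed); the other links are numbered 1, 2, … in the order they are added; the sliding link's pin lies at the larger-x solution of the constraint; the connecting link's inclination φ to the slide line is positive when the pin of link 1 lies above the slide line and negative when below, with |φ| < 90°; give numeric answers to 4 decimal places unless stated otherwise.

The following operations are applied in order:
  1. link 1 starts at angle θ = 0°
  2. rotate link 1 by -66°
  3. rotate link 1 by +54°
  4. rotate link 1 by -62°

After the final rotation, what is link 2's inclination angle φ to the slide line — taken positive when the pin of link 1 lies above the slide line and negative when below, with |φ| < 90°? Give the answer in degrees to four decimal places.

geometry: r = 43 mm, L = 130 mm, e = 11 mm; θ starts at 0°
rotate link 1 by -66°: θ ← 0° -66° = -66°
rotate link 1 by +54°: θ ← -66° +54° = -12°
rotate link 1 by -62°: θ ← -12° -62° = -74°
h = r sin θ − e = -41.334253 − 11 = -52.334253
sin φ = h / L = -52.334253 / 130 = -0.40257118
φ = arcsin(-0.40257118) = -23.739014°

-23.7390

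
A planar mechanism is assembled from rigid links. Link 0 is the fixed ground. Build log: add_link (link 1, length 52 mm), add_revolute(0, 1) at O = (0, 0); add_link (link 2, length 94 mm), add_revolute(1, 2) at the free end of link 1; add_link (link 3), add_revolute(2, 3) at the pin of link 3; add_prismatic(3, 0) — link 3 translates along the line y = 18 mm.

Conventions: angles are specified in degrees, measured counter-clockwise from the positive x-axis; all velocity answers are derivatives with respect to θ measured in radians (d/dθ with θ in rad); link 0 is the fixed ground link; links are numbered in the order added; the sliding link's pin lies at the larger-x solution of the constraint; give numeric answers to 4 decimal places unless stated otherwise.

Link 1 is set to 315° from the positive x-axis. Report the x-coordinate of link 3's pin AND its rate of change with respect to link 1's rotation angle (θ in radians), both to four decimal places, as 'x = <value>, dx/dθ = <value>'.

geometry: r = 52 mm, L = 94 mm, e = 18 mm
crank pin P = (r cos θ, r sin θ) = (36.769553, -36.769553)
h = r sin θ − e = -36.769553 − 18 = -54.769553
x = r cos θ + √(L² − h²) = 36.769553 + 76.395655 = 113.165208
dx/dθ = −r sin θ − h·r cos θ/√(L² − h²) (θ in radians; h = -54.769553) = 63.130370

x = 113.1652, dx/dθ = 63.1304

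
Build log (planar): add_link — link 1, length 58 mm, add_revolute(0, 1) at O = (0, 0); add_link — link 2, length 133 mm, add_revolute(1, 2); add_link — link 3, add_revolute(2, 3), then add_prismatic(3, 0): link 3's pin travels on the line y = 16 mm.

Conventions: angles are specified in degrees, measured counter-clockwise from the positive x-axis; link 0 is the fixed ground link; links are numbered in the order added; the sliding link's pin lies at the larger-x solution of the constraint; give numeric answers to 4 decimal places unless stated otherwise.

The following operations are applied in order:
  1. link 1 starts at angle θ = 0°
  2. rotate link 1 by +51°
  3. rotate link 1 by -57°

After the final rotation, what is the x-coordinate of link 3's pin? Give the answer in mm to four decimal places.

geometry: r = 58 mm, L = 133 mm, e = 16 mm; θ starts at 0°
rotate link 1 by +51°: θ ← 0° +51° = 51°
rotate link 1 by -57°: θ ← 51° -57° = -6°
crank pin P = (r cos θ, r sin θ) = (57.682270, -6.062651)
h = r sin θ − e = -6.062651 − 16 = -22.062651
x = r cos θ + √(L² − h²) = 57.682270 + 131.157308 = 188.839578

188.8396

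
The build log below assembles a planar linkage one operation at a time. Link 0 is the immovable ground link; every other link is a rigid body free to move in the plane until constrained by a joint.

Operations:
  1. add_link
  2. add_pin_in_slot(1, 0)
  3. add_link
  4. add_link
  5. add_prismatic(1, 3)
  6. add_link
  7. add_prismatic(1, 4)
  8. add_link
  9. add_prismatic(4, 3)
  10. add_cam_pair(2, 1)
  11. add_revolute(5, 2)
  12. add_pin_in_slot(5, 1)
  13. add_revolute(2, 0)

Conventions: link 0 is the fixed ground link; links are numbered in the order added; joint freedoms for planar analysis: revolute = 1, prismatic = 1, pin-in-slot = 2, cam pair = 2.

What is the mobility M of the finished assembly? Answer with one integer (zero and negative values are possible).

link 0 = ground. State L|J1|J2 = 1|0|0
+link1  2|0|0
PS(1,0) f=2→J2  2|0|1
+link2  3|0|1
+link3  4|0|1
P(1,3) f=1→J1  4|1|1
+link4  5|1|1
P(1,4) f=1→J1  5|2|1
+link5  6|2|1
P(4,3) f=1→J1  6|3|1
C(2,1) f=2→J2  6|3|2
R(5,2) f=1→J1  6|4|2
PS(5,1) f=2→J2  6|4|3
R(2,0) f=1→J1  6|5|3
M = 3(6−1)−2·5−3 = 15−10−3 = 2

M = 2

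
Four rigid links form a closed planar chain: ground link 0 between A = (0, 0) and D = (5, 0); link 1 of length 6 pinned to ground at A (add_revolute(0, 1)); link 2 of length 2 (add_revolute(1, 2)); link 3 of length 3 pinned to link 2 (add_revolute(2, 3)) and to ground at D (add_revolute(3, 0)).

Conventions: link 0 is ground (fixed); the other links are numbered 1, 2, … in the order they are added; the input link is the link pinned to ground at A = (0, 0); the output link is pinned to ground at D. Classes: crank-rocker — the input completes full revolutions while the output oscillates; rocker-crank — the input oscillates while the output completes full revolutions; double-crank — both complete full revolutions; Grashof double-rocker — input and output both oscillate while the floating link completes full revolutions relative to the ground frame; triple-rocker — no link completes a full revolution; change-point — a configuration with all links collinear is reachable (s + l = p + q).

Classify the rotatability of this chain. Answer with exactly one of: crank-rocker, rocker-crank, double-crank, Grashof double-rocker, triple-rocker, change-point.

lengths: ground=5, input=6, coupler=2, output=3
sorted: s=2 (shortest), l=6 (longest), p+q=8
s + l = 8 vs p + q = 8
s + l = p + q → change-point (collinear configuration reachable)

change-point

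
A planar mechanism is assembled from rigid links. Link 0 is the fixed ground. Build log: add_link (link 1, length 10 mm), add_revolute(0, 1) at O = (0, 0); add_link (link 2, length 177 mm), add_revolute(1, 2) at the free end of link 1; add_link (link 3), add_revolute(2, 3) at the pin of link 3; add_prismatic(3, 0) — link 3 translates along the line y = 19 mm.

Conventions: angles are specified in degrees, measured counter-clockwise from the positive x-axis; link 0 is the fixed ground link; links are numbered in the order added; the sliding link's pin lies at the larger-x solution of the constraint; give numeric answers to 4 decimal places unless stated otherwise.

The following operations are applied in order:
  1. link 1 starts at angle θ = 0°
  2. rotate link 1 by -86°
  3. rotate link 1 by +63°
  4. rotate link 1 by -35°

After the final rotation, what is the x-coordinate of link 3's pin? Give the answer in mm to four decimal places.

geometry: r = 10 mm, L = 177 mm, e = 19 mm; θ starts at 0°
rotate link 1 by -86°: θ ← 0° -86° = -86°
rotate link 1 by +63°: θ ← -86° +63° = -23°
rotate link 1 by -35°: θ ← -23° -35° = -58°
crank pin P = (r cos θ, r sin θ) = (5.299193, -8.480481)
h = r sin θ − e = -8.480481 − 19 = -27.480481
x = r cos θ + √(L² − h²) = 5.299193 + 174.853719 = 180.152912

180.1529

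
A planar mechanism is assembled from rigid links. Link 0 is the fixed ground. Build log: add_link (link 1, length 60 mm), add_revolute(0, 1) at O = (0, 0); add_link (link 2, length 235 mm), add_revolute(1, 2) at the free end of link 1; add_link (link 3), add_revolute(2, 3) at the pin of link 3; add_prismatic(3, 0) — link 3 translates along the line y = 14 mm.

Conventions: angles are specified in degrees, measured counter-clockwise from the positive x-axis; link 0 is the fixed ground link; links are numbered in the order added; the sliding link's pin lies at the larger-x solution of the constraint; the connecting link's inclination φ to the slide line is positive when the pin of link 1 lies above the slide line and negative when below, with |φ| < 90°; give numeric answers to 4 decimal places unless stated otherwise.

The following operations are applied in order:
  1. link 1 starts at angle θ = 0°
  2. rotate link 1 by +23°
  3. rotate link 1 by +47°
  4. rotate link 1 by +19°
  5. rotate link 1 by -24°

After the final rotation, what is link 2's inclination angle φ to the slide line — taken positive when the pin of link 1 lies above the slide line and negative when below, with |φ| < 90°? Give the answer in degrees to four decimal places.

geometry: r = 60 mm, L = 235 mm, e = 14 mm; θ starts at 0°
rotate link 1 by +23°: θ ← 0° +23° = 23°
rotate link 1 by +47°: θ ← 23° +47° = 70°
rotate link 1 by +19°: θ ← 70° +19° = 89°
rotate link 1 by -24°: θ ← 89° -24° = 65°
h = r sin θ − e = 54.378467 − 14 = 40.378467
sin φ = h / L = 40.378467 / 235 = 0.17182326
φ = arcsin(0.17182326) = 9.893844°

9.8938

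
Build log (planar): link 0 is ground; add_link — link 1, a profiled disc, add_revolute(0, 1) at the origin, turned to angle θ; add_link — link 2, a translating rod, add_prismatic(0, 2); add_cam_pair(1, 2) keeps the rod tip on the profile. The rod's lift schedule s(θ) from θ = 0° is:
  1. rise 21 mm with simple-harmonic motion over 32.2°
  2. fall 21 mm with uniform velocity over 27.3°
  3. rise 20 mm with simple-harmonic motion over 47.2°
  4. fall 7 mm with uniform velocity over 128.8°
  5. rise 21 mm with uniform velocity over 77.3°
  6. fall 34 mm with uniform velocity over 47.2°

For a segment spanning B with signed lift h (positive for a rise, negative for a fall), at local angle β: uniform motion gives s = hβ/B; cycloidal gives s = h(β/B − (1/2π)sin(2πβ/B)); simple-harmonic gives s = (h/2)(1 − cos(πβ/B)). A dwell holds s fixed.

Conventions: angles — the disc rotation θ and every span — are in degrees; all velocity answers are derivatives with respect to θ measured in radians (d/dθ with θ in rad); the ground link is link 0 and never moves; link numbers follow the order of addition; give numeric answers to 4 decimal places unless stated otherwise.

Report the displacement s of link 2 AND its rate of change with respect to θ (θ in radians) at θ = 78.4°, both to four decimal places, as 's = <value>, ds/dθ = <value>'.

seg 1 [0°–32.2°] simple-harmonic, h=21: full span → s += 21 → s = 21.0000
seg 2 [32.2°–59.5°] uniform, h=-21: full span → s += -21 → s = 0.0000
seg 3 [59.5°–106.7°] simple-harmonic, h=20: θ=78.4° here. β=18.9, B=47.2. 20/2·(1 − cos(π·0.4004)) = 6.9225 → s = 6.9225
velocity in seg [59.5°–106.7°] (simple-harmonic), θ in radians: β = 18.9° = 0.3299 rad, B = 47.2° = 0.8238 rad; ds/dθ = (πh/(2B)) sin(πβ/B) = (π·20/(2·0.8238)) sin(π·0.4004) = 36.284760 mm/rad

s = 6.9225, ds/dθ = 36.2848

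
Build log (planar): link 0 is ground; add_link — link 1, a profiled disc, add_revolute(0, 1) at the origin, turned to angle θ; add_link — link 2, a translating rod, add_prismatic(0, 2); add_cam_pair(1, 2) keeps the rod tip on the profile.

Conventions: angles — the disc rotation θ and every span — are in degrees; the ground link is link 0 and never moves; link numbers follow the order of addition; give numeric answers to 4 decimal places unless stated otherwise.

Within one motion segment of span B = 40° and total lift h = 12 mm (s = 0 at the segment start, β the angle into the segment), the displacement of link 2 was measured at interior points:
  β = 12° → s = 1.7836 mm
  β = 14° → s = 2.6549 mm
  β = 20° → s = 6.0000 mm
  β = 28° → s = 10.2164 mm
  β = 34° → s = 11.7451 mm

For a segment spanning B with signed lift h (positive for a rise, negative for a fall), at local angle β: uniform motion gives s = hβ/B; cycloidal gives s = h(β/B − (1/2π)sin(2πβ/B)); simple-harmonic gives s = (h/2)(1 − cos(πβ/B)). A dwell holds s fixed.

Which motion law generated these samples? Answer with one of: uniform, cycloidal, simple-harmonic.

candidates at β/B = r: uniform s = h·r (linear in β); cycloidal s = h·(r − sin(2πr)/(2π)); simple-harmonic s = (h/2)(1 − cos(πr))
β=12°: printed 1.7836 | uniform 3.6000, cycloidal 1.7836, simple-harmonic 2.4733
β=14°: printed 2.6549 | uniform 4.2000, cycloidal 2.6549, simple-harmonic 3.2761
β=20°: printed 6.0000 | uniform 6.0000, cycloidal 6.0000, simple-harmonic 6.0000
β=28°: printed 10.2164 | uniform 8.4000, cycloidal 10.2164, simple-harmonic 9.5267
β=34°: printed 11.7451 | uniform 10.2000, cycloidal 11.7451, simple-harmonic 11.3460
only one law matches every sample → cycloidal

cycloidal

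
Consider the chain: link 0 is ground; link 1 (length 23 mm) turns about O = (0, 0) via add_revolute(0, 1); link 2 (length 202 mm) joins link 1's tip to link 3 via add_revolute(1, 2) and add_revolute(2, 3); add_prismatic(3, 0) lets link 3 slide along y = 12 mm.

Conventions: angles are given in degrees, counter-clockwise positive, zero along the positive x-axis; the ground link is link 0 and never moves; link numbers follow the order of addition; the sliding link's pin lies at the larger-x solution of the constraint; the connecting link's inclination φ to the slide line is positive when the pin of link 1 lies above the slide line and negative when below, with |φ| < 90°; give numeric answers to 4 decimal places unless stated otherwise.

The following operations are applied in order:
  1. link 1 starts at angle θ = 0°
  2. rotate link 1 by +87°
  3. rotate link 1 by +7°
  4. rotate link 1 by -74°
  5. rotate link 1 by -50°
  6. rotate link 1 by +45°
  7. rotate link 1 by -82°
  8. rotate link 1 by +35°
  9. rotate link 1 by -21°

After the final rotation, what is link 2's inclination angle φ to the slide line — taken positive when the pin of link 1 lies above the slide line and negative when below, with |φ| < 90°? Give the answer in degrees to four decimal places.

geometry: r = 23 mm, L = 202 mm, e = 12 mm; θ starts at 0°
rotate link 1 by +87°: θ ← 0° +87° = 87°
rotate link 1 by +7°: θ ← 87° +7° = 94°
rotate link 1 by -74°: θ ← 94° -74° = 20°
rotate link 1 by -50°: θ ← 20° -50° = -30°
rotate link 1 by +45°: θ ← -30° +45° = 15°
rotate link 1 by -82°: θ ← 15° -82° = -67°
rotate link 1 by +35°: θ ← -67° +35° = -32°
rotate link 1 by -21°: θ ← -32° -21° = -53°
h = r sin θ − e = -18.368617 − 12 = -30.368617
sin φ = h / L = -30.368617 / 202 = -0.15033969
φ = arcsin(-0.15033969) = -8.646612°

-8.6466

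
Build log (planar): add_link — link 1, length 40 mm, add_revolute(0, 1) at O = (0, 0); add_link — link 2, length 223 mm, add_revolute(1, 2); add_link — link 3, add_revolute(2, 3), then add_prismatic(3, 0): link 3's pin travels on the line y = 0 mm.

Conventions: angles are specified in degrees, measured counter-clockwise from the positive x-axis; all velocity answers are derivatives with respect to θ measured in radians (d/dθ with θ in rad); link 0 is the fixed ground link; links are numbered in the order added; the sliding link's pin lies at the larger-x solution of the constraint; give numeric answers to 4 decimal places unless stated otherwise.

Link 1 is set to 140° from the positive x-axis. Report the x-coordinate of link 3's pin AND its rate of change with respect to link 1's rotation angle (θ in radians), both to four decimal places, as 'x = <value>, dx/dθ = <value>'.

geometry: r = 40 mm, L = 223 mm, e = 0 mm
crank pin P = (r cos θ, r sin θ) = (-30.641778, 25.711504)
h = r sin θ − e = 25.711504 − 0 = 25.711504
x = r cos θ + √(L² − h²) = -30.641778 + 221.512795 = 190.871018
dx/dθ = −r sin θ − h·r cos θ/√(L² − h²) (θ in radians; h = 25.711504) = -22.154842

x = 190.8710, dx/dθ = -22.1548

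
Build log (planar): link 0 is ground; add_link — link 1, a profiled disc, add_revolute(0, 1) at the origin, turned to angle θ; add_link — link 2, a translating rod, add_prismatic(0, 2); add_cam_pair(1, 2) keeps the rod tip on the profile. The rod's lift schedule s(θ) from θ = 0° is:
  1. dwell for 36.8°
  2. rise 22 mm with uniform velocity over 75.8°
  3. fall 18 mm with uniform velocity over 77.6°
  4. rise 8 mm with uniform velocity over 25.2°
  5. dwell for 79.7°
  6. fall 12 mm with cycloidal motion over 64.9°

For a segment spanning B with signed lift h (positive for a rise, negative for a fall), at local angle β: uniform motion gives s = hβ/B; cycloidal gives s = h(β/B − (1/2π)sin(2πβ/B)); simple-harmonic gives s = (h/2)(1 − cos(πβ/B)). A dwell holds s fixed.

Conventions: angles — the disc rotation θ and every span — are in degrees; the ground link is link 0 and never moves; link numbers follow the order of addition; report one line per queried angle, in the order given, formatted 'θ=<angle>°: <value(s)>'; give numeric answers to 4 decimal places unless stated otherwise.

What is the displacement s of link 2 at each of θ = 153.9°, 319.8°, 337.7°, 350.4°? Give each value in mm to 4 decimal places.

seg 1 [0°–36.8°] dwell: s stays 0.0000
seg 2 [36.8°–112.6°] uniform, h=22: full span → s += 22 → s = 22.0000
seg 3 [112.6°–190.2°] uniform, h=-18: θ=153.9° here. β=41.3, B=77.6. -18·41.3/77.6 = -9.5799 → s = 12.4201
seg 3 [112.6°–190.2°] uniform, h=-18: full span → s += -18 → s = 4.0000
seg 4 [190.2°–215.4°] uniform, h=8: full span → s += 8 → s = 12.0000
seg 5 [215.4°–295.1°] dwell: s stays 12.0000
seg 6 [295.1°–360°] cycloidal, h=-12: θ=319.8° here. β=24.7, B=64.9. -12·(0.3806 − sin(2π·0.3806)/(2π)) = -3.2648 → s = 8.7352
seg 6 [295.1°–360°] cycloidal, h=-12: θ=337.7° here. β=42.6, B=64.9. -12·(0.6564 − sin(2π·0.6564)/(2π)) = -9.4657 → s = 2.5343
seg 6 [295.1°–360°] cycloidal, h=-12: θ=350.4° here. β=55.3, B=64.9. -12·(0.8521 − sin(2π·0.8521)/(2π)) = -11.7553 → s = 0.2447

θ=153.9°: 12.4201
θ=319.8°: 8.7352
θ=337.7°: 2.5343
θ=350.4°: 0.2447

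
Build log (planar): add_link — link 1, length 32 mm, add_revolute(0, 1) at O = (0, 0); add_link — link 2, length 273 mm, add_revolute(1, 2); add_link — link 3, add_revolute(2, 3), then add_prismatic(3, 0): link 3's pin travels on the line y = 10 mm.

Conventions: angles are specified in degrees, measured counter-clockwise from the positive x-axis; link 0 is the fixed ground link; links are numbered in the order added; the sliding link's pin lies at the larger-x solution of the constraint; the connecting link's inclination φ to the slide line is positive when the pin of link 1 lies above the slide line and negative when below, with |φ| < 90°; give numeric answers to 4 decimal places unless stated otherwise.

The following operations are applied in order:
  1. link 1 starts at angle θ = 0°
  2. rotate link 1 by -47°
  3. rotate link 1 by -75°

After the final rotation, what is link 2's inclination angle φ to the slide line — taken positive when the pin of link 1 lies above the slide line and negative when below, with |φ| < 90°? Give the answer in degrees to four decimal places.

geometry: r = 32 mm, L = 273 mm, e = 10 mm; θ starts at 0°
rotate link 1 by -47°: θ ← 0° -47° = -47°
rotate link 1 by -75°: θ ← -47° -75° = -122°
h = r sin θ − e = -27.137539 − 10 = -37.137539
sin φ = h / L = -37.137539 / 273 = -0.13603494
φ = arcsin(-0.13603494) = -7.818470°

-7.8185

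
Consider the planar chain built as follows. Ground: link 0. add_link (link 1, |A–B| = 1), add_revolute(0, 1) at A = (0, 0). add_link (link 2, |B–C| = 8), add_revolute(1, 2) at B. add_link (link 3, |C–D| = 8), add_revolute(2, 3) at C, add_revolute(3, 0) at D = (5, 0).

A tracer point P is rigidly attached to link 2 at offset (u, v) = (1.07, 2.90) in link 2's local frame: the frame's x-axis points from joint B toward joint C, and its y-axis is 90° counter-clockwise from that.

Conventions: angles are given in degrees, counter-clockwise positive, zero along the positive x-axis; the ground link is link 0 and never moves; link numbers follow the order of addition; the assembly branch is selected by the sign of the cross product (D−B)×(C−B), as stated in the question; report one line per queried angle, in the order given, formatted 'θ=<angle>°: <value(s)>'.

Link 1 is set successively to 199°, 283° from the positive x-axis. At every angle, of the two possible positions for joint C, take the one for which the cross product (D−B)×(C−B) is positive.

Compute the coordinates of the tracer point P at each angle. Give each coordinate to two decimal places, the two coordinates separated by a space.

A=(0,0), D=(5.00,0)
θ=199°: B = A + 1.00·(cos199°, sin199°) = (-0.9455, -0.3256)
θ=199°: |BD| = 5.9544
θ=199°: circle(B,8.00) ∩ circle(D,8.00): a=2.9772, h=7.4254
θ=199°:   candidates: C₊=(1.6212,7.2515) cross=44.214; C₋=(2.4332,-7.5771) cross=-44.214
θ=199°:   branch + wants cross > 0 → take C=(1.6212,7.2515) (cross=44.214)
θ=199°: ex = (C−B)/|BC| = (0.3208,0.9471); ey = (-0.9471,0.3208)
θ=199°: P = B + 1.07·ex + 2.90·ey = (-3.3489,1.6183)
θ=283°: B = A + 1.00·(cos283°, sin283°) = (0.2250, -0.9744)
θ=283°: |BD| = 4.8734
θ=283°: circle(B,8.00) ∩ circle(D,8.00): a=2.4367, h=7.6199
θ=283°:   candidates: C₊=(1.0890,6.9788) cross=37.135; C₋=(4.1359,-7.9532) cross=-37.135
θ=283°:   branch + wants cross > 0 → take C=(1.0890,6.9788) (cross=37.135)
θ=283°: ex = (C−B)/|BC| = (0.1080,0.9942); ey = (-0.9942,0.1080)
θ=283°: P = B + 1.07·ex + 2.90·ey = (-2.5425,0.4026)

θ=199°: -3.35 1.62
θ=283°: -2.54 0.40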